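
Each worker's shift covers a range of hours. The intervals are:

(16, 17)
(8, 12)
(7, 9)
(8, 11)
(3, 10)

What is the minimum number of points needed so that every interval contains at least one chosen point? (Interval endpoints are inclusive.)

Sort by right endpoint; whenever an interval is uncovered, place a point at its right end.
By right end: [7,9]  [3,10]  [8,11]  [8,12]  [16,17]
[7,9] uncovered → point at 9; [16,17] uncovered → point at 17.
Points: 9, 17 (2 total).

2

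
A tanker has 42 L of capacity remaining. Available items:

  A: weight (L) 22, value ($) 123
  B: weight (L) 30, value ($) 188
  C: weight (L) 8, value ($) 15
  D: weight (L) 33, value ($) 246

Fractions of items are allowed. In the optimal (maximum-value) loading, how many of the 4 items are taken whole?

Sort by value per unit weight and fill in that order.
Ratios (sorted): D 7.45, B 6.27, A 5.59, C 1.88
take D (33 @ 246); take 9/30 of B → 56.40. Capacity used 42/42.
1 item(s) taken whole; one partial (take 9/30 of B).

1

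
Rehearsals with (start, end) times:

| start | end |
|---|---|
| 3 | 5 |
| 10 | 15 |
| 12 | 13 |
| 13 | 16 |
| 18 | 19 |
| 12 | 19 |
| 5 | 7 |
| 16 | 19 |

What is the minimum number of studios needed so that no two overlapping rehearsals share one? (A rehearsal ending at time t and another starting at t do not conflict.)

3

starts: [3, 5, 10, 12, 12, 13, 16, 18]
ends:   [5, 7, 13, 15, 16, 19, 19, 19]
s3→1 e5→0 s5→1 e7→0 s10→1 s12→2 s12→3  — peak 3.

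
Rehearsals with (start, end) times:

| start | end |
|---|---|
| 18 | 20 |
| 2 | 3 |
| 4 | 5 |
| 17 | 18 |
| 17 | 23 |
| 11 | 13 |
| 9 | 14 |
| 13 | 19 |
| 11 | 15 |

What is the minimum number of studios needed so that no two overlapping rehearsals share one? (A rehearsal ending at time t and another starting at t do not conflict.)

The answer is the maximum number of intervals overlapping at any instant.
starts: [2, 4, 9, 11, 11, 13, 17, 17, 18]
ends:   [3, 5, 13, 14, 15, 18, 19, 20, 23]
s2→1 e3→0 s4→1 e5→0 s9→1 s11→2 s11→3  — peak 3.

3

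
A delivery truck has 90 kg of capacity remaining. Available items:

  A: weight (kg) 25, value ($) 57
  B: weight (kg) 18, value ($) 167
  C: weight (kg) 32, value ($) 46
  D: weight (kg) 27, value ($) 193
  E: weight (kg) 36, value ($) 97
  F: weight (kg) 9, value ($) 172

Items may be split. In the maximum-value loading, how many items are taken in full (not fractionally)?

4

Order: F (172/9=19.11) > B (167/18=9.28) > D (193/27=7.15) > E (97/36=2.69) > A (57/25=2.28) > C (46/32=1.44)
Fill: take F (9 @ 172) → take B (18 @ 167) → take D (27 @ 193) → take E (36 @ 97); 90/90 used.
4 item(s) taken whole.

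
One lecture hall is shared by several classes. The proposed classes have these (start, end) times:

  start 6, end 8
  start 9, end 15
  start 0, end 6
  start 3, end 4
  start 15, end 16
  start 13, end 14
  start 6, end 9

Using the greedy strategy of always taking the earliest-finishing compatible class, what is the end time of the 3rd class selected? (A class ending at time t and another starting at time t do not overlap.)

By end time: (3,4), (0,6), (6,8), (6,9), (13,14), (9,15), (15,16).
Pick (3,4); next start ≥ 4 → (6,8); next start ≥ 8 → (13,14); next start ≥ 14 → (15,16).
Selected: (3,4) (6,8) (13,14) (15,16)

14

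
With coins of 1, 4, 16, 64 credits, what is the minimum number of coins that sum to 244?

7

Use the largest denomination that fits, subtract, and repeat.
244 − 3×64→52 − 3×16→4 − 1×4→0
Total coins = 3 + 3 + 1 = 7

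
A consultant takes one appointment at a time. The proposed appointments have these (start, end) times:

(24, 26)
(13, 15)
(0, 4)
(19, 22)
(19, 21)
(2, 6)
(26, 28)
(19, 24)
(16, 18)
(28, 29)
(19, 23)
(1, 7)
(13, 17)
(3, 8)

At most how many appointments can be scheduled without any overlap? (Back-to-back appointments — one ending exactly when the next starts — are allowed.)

7

Sorted by end: (0,4)  (2,6)  (1,7)  (3,8)  (13,15)  (13,17)  (16,18)  (19,21)  (19,22)  (19,23)  (19,24)  (24,26)  (26,28)  (28,29)
take (0,4); skip (2,6); skip (1,7); take (13,15); take (16,18); take (19,21); skip (19,23); skip (19,24); take (24,26); take (26,28); take (28,29).
Selected 7 appointments.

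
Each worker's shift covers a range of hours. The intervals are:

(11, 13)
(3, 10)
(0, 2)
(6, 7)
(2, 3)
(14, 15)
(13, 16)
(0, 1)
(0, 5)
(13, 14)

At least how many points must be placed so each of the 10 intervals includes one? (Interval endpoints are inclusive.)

Sort by right endpoint; whenever an interval is uncovered, place a point at its right end.
By right end: [0,1]  [0,2]  [2,3]  [0,5]  [6,7]  [3,10]  [11,13]  [13,14]  [14,15]  [13,16]
[0,1] uncovered → point at 1; [2,3] uncovered → point at 3; [6,7] uncovered → point at 7; [11,13] uncovered → point at 13; [14,15] uncovered → point at 15.
Points: 1, 3, 7, 13, 15 (5 total).

5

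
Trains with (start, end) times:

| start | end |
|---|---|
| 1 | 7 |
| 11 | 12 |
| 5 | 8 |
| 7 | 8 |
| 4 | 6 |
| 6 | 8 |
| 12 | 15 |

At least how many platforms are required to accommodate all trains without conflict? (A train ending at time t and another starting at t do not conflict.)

3

Count concurrent intervals with a sweep; the peak is the room count.
Events (time:±→running): 1:+→1 4:+→2 5:+→3 … peak 3.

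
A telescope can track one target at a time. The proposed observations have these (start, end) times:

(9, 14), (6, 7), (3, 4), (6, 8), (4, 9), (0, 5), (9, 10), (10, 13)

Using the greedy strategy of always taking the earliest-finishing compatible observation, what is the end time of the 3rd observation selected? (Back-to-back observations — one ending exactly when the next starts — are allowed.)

Order by finish time; keep every interval that doesn't clash with the previous kept one.
By end time: (3,4), (0,5), (6,7), (6,8), (4,9), (9,10), (10,13), (9,14).
Pick (3,4); next start ≥ 4 → (6,7); next start ≥ 7 → (9,10); next start ≥ 10 → (10,13).
Selected: (3,4) (6,7) (9,10) (10,13)

10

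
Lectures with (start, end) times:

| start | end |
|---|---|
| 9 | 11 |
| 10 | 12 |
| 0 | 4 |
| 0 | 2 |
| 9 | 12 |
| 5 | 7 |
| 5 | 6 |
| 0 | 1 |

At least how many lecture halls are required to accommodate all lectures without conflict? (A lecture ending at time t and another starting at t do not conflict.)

3

Events (time:±→running): 0:+→1 0:+→2 0:+→3 … peak 3.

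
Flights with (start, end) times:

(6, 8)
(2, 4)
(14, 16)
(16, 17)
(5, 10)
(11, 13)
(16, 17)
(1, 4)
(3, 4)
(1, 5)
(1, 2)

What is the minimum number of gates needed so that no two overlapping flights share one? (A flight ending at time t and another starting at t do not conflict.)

4

Events (time:±→running): 1:+→1 1:+→2 1:+→3 2:-→2 2:+→3 3:+→4 … peak 4.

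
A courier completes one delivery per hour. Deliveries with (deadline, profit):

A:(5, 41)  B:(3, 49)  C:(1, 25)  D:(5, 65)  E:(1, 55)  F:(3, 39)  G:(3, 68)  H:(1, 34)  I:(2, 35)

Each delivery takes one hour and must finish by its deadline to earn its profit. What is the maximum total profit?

278

Take jobs in profit order; each goes to the latest open slot no later than its deadline.
By profit: G(d3,68), D(d5,65), E(d1,55), B(d3,49), A(d5,41), F(d3,39), I(d2,35), H(d1,34), C(d1,25)
G→slot 3; D→slot 5; E→slot 1; B→slot 2; A→slot 4; F skipped; I skipped; H skipped; C skipped.
Profit = 55 + 49 + 68 + 41 + 65 = 278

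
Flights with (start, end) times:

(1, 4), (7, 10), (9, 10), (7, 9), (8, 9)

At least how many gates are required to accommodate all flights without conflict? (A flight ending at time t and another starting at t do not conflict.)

The answer is the maximum number of intervals overlapping at any instant.
starts: [1, 7, 7, 8, 9]
ends:   [4, 9, 9, 10, 10]
s1→1 e4→0 s7→1 s7→2 s8→3  — peak 3.

3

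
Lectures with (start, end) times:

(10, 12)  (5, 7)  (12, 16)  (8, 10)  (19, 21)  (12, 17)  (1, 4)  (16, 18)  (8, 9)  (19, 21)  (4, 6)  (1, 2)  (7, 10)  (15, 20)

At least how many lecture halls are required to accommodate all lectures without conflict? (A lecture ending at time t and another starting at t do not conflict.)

The answer is the maximum number of intervals overlapping at any instant.
starts: [1, 1, 4, 5, 7, 8, 8, 10, 12, 12, 15, 16, 19, 19]
ends:   [2, 4, 6, 7, 9, 10, 10, 12, 16, 17, 18, 20, 21, 21]
s1→1 s1→2 e2→1 e4→0 s4→1 s5→2 e6→1 e7→0 s7→1 s8→2 s8→3  — peak 3.

3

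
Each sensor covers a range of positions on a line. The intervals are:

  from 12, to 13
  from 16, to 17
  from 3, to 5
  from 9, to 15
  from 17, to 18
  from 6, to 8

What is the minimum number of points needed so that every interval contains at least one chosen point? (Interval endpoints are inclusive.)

4

Sort by right endpoint; whenever an interval is uncovered, place a point at its right end.
By right end: [3,5]  [6,8]  [12,13]  [9,15]  [16,17]  [17,18]
[3,5] uncovered → point at 5; [6,8] uncovered → point at 8; [12,13] uncovered → point at 13; [16,17] uncovered → point at 17.
Points: 5, 8, 13, 17 (4 total).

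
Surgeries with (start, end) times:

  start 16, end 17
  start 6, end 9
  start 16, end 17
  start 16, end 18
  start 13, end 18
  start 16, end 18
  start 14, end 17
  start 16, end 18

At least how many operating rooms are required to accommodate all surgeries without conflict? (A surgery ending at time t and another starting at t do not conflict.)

7

The answer is the maximum number of intervals overlapping at any instant.
Events (time:±→running): 6:+→1 9:-→0 13:+→1 14:+→2 16:+→3 16:+→4 16:+→5 16:+→6 16:+→7 … peak 7.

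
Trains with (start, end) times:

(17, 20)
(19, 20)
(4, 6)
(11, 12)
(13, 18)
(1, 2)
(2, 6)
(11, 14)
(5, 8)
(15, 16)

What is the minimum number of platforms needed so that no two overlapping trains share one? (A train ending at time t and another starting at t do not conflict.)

starts: [1, 2, 4, 5, 11, 11, 13, 15, 17, 19]
ends:   [2, 6, 6, 8, 12, 14, 16, 18, 20, 20]
s1→1 e2→0 s2→1 s4→2 s5→3  — peak 3.

3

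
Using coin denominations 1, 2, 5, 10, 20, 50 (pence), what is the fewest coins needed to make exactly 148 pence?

7

Greedy: take as many of the largest coin as possible, then repeat with the remainder.
148 − 2×50→48 − 2×20→8 − 1×5→3 − 1×2→1 − 1×1→0
Total coins = 2 + 2 + 1 + 1 + 1 = 7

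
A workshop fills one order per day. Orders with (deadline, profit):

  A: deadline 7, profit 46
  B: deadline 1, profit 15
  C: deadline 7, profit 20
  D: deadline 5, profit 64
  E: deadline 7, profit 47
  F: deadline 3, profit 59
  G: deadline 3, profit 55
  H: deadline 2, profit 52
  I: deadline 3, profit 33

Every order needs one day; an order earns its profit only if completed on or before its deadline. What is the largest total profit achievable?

343

Take jobs in profit order; each goes to the latest open slot no later than its deadline.
Profit order: D=64 F=59 G=55 H=52 E=47 A=46 I=33 C=20 B=15
Assign: D→slot 5, F→slot 3, G→slot 2, H→slot 1, E→slot 7, A→slot 6, I skipped, C→slot 4, B skipped.
Slots: [1:H] [2:G] [3:F] [4:C] [5:D] [6:A] [7:E]
Profit = 52 + 55 + 59 + 20 + 64 + 46 + 47 = 343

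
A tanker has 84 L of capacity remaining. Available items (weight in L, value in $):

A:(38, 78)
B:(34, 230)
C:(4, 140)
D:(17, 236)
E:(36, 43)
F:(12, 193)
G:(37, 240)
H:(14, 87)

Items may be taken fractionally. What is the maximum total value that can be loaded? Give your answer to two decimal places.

909.27

Sort by value per unit weight and fill in that order.
Ratios (sorted): C 35.00, F 16.08, D 13.88, B 6.76, G 6.49, H 6.21, A 2.05, E 1.19
take C (4 @ 140); take F (12 @ 193); take D (17 @ 236); take B (34 @ 230); take 17/37 of G → 110.27. Capacity used 84/84.
Total value = 909.27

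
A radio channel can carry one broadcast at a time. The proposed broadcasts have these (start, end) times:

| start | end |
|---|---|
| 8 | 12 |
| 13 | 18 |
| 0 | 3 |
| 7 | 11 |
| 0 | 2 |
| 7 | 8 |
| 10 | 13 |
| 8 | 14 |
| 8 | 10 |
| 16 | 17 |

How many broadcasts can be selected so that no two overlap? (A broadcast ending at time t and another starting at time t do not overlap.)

By end time: (0,2), (0,3), (7,8), (8,10), (7,11), (8,12), (10,13), (8,14), (16,17), (13,18).
Pick (0,2); next start ≥ 2 → (7,8); next start ≥ 8 → (8,10); next start ≥ 10 → (10,13); next start ≥ 13 → (16,17).
Selected 5 broadcasts.

5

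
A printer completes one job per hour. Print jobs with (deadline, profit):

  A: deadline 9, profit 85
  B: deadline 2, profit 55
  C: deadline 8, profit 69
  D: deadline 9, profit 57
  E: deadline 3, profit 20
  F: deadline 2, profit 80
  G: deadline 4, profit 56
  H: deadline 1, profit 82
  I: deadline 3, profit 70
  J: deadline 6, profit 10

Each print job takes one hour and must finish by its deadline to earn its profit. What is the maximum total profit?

Sort by profit descending; place each in the latest free slot ≤ its deadline.
Profit order: A=85 H=82 F=80 I=70 C=69 D=57 G=56 B=55 E=20 J=10
Assign: A→slot 9, H→slot 1, F→slot 2, I→slot 3, C→slot 8, D→slot 7, G→slot 4, B skipped, E skipped, J→slot 6.
Slots: [1:H] [2:F] [3:I] [4:G] [6:J] [7:D] [8:C] [9:A]
Profit = 82 + 80 + 70 + 56 + 10 + 57 + 69 + 85 = 509

509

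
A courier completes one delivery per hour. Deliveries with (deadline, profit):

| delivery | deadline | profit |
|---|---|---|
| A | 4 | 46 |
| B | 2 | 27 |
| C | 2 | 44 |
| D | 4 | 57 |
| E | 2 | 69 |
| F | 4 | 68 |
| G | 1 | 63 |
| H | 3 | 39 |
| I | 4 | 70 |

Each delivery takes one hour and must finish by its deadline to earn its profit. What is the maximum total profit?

270

Profit order: I=70 E=69 F=68 G=63 D=57 A=46 C=44 H=39 B=27
Assign: I→slot 4, E→slot 2, F→slot 3, G→slot 1, D skipped, A skipped, C skipped, H skipped, B skipped.
Slots: [1:G] [2:E] [3:F] [4:I]
Profit = 63 + 69 + 68 + 70 = 270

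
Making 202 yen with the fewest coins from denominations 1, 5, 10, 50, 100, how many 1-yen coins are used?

Use the largest denomination that fits, subtract, and repeat.
202 = 2×100 + 2×1
Count of 1: 2

2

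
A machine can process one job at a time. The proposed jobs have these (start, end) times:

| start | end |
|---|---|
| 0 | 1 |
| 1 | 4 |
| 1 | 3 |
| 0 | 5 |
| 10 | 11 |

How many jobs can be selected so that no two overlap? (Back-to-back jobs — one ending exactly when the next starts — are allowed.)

3

Sort by end time and greedily take each interval whose start is ≥ the last chosen end.
Sorted by end: (0,1)  (1,3)  (1,4)  (0,5)  (10,11)
take (0,1); take (1,3); skip (0,5); take (10,11).
Selected 3 jobs.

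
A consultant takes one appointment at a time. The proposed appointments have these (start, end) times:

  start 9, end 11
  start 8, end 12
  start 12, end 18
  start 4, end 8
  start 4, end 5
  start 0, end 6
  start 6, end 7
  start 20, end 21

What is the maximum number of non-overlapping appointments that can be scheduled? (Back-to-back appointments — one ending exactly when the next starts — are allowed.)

Sort by end time and greedily take each interval whose start is ≥ the last chosen end.
By end time: (4,5), (0,6), (6,7), (4,8), (9,11), (8,12), (12,18), (20,21).
Pick (4,5); next start ≥ 5 → (6,7); next start ≥ 7 → (9,11); next start ≥ 11 → (12,18); next start ≥ 18 → (20,21).
Selected 5 appointments.

5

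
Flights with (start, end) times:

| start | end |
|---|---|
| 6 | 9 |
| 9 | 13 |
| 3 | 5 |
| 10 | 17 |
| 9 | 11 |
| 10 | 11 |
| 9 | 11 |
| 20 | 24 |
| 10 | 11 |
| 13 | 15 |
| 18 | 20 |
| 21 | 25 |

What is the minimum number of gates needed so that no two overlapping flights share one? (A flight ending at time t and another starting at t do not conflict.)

The answer is the maximum number of intervals overlapping at any instant.
Events (time:±→running): 3:+→1 5:-→0 6:+→1 9:-→0 9:+→1 9:+→2 9:+→3 10:+→4 10:+→5 10:+→6 … peak 6.

6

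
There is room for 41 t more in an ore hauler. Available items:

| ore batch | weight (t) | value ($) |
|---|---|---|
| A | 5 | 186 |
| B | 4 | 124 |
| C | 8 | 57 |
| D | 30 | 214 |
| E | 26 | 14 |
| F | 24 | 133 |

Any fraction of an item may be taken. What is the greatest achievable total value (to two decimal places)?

Sort by value per unit weight and fill in that order.
Order: A (186/5=37.20) > B (124/4=31.00) > D (214/30=7.13) > C (57/8=7.12) > F (133/24=5.54) > E (14/26=0.54)
Fill: take A (5 @ 186) → take B (4 @ 124) → take D (30 @ 214) → take 2/8 of C → 14.25; 41/41 used.
Total value = 538.25

538.25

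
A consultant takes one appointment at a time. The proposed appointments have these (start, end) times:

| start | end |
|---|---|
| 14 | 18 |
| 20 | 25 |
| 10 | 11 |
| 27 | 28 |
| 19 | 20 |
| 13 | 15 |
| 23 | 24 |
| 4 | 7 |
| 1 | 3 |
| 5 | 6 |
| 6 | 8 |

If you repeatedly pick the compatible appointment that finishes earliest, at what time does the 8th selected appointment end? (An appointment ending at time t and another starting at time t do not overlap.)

By end time: (1,3), (5,6), (4,7), (6,8), (10,11), (13,15), (14,18), (19,20), (23,24), (20,25), (27,28).
Pick (1,3); next start ≥ 3 → (5,6); next start ≥ 6 → (6,8); next start ≥ 8 → (10,11); next start ≥ 11 → (13,15); next start ≥ 15 → (19,20); next start ≥ 20 → (23,24); next start ≥ 24 → (27,28).
Selected: (1,3) (5,6) (6,8) (10,11) (13,15) (19,20) (23,24) (27,28)

28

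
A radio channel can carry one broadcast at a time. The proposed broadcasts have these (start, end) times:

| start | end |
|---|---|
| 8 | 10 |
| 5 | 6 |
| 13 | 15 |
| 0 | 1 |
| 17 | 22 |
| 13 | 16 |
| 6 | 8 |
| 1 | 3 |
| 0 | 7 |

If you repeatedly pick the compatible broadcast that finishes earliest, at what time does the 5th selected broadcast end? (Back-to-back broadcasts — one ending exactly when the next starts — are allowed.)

10

Sort by end time and greedily take each interval whose start is ≥ the last chosen end.
By end time: (0,1), (1,3), (5,6), (0,7), (6,8), (8,10), (13,15), (13,16), (17,22).
Pick (0,1); next start ≥ 1 → (1,3); next start ≥ 3 → (5,6); next start ≥ 6 → (6,8); next start ≥ 8 → (8,10); next start ≥ 10 → (13,15); next start ≥ 15 → (17,22).
Selected: (0,1) (1,3) (5,6) (6,8) (8,10) (13,15) (17,22)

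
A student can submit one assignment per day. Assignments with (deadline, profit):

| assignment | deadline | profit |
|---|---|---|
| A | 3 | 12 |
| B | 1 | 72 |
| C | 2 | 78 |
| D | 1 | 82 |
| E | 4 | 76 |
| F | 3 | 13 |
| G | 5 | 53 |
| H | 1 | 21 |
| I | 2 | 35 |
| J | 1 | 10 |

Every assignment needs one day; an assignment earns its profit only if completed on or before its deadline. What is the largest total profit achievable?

By profit: D(d1,82), C(d2,78), E(d4,76), B(d1,72), G(d5,53), I(d2,35), H(d1,21), F(d3,13), A(d3,12), J(d1,10)
D→slot 1; C→slot 2; E→slot 4; B skipped; G→slot 5; I skipped; H skipped; F→slot 3; A skipped; J skipped.
Profit = 82 + 78 + 13 + 76 + 53 = 302

302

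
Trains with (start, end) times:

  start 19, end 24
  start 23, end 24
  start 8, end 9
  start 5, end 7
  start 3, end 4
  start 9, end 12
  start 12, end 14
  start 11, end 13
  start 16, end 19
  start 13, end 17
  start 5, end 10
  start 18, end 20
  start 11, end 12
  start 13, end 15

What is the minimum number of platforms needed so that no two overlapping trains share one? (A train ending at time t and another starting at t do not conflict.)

3

Events (time:±→running): 3:+→1 4:-→0 5:+→1 5:+→2 7:-→1 8:+→2 9:-→1 9:+→2 10:-→1 11:+→2 11:+→3 … peak 3.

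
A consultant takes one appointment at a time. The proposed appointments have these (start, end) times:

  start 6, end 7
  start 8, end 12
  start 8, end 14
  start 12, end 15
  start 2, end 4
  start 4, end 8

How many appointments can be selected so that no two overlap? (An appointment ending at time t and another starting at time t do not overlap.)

Sort by end time and greedily take each interval whose start is ≥ the last chosen end.
Sorted by end: (2,4)  (6,7)  (4,8)  (8,12)  (8,14)  (12,15)
take (2,4); take (6,7); take (8,12); skip (8,14); take (12,15).
Selected 4 appointments.

4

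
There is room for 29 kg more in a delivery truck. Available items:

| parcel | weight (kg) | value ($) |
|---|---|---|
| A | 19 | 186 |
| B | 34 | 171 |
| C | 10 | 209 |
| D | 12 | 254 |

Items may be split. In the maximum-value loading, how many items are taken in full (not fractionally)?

2

Greedy by value/weight ratio, highest first.
Ratios (sorted): D 21.17, C 20.90, A 9.79, B 5.03
take D (12 @ 254); take C (10 @ 209); take 7/19 of A → 68.53. Capacity used 29/29.
2 item(s) taken whole; one partial (take 7/19 of A).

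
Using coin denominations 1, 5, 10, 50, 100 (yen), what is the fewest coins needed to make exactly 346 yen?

9

346 − 3×100→46 − 4×10→6 − 1×5→1 − 1×1→0
Total coins = 3 + 4 + 1 + 1 = 9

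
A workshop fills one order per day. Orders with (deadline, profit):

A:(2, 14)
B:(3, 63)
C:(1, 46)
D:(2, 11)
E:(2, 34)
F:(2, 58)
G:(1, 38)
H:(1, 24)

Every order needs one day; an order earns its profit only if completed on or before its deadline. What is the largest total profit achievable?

167

Profit order: B=63 F=58 C=46 G=38 E=34 H=24 A=14 D=11
Assign: B→slot 3, F→slot 2, C→slot 1, G skipped, E skipped, H skipped, A skipped, D skipped.
Slots: [1:C] [2:F] [3:B]
Profit = 46 + 58 + 63 = 167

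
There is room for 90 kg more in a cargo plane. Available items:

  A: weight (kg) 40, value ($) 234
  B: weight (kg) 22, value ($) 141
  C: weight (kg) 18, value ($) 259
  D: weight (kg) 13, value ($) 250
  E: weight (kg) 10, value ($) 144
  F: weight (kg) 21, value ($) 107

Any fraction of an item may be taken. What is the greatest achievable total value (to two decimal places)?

951.95

Greedy by value/weight ratio, highest first.
Ratios (sorted): D 19.23, E 14.40, C 14.39, B 6.41, A 5.85, F 5.10
take D (13 @ 250); take E (10 @ 144); take C (18 @ 259); take B (22 @ 141); take 27/40 of A → 157.95. Capacity used 90/90.
Total value = 951.95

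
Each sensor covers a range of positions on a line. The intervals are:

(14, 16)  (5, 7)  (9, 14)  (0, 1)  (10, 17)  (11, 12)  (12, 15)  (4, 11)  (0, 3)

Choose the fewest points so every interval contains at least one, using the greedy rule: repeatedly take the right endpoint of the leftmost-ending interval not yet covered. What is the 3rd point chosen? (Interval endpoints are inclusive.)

Process intervals by earliest right end; each time one isn't hit yet, stab at its right endpoint.
Sorted: [0,1] [0,3] [5,7] [4,11] [11,12] [9,14] [12,15] [14,16] [10,17]
{[0,1],[0,3]} hit by 1; {[5,7],[4,11]} hit by 7; {[11,12],[9,14],[12,15]} hit by 12; {[14,16],[10,17]} hit by 16.
Points: 1, 7, 12, 16 (4 total).

12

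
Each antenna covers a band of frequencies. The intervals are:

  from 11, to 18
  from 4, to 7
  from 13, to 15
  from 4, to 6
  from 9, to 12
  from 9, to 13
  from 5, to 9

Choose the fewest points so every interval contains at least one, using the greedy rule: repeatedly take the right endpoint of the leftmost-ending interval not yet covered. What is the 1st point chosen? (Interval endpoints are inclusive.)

Sort by right endpoint; whenever an interval is uncovered, place a point at its right end.
Sorted: [4,6] [4,7] [5,9] [9,12] [9,13] [13,15] [11,18]
{[4,6],[4,7],[5,9]} hit by 6; {[9,12],[9,13]} hit by 12; {[13,15],[11,18]} hit by 15.
Points: 6, 12, 15 (3 total).

6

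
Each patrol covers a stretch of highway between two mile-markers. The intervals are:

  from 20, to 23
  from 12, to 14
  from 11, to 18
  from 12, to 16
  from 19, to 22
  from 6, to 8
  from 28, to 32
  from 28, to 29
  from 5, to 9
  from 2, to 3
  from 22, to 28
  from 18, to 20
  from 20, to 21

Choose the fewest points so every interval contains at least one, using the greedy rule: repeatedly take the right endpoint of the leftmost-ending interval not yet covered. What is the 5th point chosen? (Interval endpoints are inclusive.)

28

Process intervals by earliest right end; each time one isn't hit yet, stab at its right endpoint.
Sorted: [2,3] [6,8] [5,9] [12,14] [12,16] [11,18] [18,20] [20,21] [19,22] [20,23] [22,28] [28,29] [28,32]
{[2,3]} hit by 3; {[6,8],[5,9]} hit by 8; {[12,14],[12,16],[11,18]} hit by 14; {[18,20],[20,21],[19,22],[20,23]} hit by 20; {[22,28],[28,29],[28,32]} hit by 28.
Points: 3, 8, 14, 20, 28 (5 total).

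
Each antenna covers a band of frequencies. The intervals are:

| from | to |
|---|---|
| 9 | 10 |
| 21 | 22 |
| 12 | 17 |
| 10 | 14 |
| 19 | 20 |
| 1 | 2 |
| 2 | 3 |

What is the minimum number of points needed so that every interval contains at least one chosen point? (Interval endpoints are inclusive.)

Sorted: [1,2] [2,3] [9,10] [10,14] [12,17] [19,20] [21,22]
{[1,2],[2,3]} hit by 2; {[9,10],[10,14]} hit by 10; {[12,17]} hit by 17; {[19,20]} hit by 20; {[21,22]} hit by 22.
Points: 2, 10, 17, 20, 22 (5 total).

5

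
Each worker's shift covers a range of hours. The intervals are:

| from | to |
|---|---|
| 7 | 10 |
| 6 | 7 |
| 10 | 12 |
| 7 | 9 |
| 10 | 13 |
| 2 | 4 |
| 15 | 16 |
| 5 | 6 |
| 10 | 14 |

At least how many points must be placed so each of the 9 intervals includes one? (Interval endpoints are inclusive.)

5

Process intervals by earliest right end; each time one isn't hit yet, stab at its right endpoint.
Sorted: [2,4] [5,6] [6,7] [7,9] [7,10] [10,12] [10,13] [10,14] [15,16]
{[2,4]} hit by 4; {[5,6],[6,7]} hit by 6; {[7,9],[7,10]} hit by 9; {[10,12],[10,13],[10,14]} hit by 12; {[15,16]} hit by 16.
Points: 4, 6, 9, 12, 16 (5 total).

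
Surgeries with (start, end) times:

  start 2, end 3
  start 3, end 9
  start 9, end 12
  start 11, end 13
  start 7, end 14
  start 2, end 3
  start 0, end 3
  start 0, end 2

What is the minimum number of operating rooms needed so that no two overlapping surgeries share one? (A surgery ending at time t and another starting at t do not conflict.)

starts: [0, 0, 2, 2, 3, 7, 9, 11]
ends:   [2, 3, 3, 3, 9, 12, 13, 14]
s0→1 s0→2 e2→1 s2→2 s2→3  — peak 3.

3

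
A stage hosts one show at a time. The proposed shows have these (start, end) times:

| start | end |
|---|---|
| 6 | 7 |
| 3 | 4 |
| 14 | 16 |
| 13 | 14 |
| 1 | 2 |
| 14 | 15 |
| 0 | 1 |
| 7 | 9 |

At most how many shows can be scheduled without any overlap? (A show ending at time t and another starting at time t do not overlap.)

By end time: (0,1), (1,2), (3,4), (6,7), (7,9), (13,14), (14,15), (14,16).
Pick (0,1); next start ≥ 1 → (1,2); next start ≥ 2 → (3,4); next start ≥ 4 → (6,7); next start ≥ 7 → (7,9); next start ≥ 9 → (13,14); next start ≥ 14 → (14,15).
Selected 7 shows.

7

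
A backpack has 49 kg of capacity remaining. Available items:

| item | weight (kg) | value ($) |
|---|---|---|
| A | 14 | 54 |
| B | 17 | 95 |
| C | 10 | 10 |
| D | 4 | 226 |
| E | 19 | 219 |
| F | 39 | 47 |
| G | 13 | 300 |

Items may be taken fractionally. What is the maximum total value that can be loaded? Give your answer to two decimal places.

817.65

Greedy by value/weight ratio, highest first.
Order: D (226/4=56.50) > G (300/13=23.08) > E (219/19=11.53) > B (95/17=5.59) > A (54/14=3.86) > F (47/39=1.21) > C (10/10=1.00)
Fill: take D (4 @ 226) → take G (13 @ 300) → take E (19 @ 219) → take 13/17 of B → 72.65; 49/49 used.
Total value = 817.65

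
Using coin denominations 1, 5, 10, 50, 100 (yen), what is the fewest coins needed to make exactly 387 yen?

10

Greedy: take as many of the largest coin as possible, then repeat with the remainder.
387 − 3×100→87 − 1×50→37 − 3×10→7 − 1×5→2 − 2×1→0
Total coins = 3 + 1 + 3 + 1 + 2 = 10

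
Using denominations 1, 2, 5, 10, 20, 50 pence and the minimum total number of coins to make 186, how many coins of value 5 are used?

1

Greedy: take as many of the largest coin as possible, then repeat with the remainder.
186 − 3×50→36 − 1×20→16 − 1×10→6 − 1×5→1 − 1×1→0
Count of 5: 1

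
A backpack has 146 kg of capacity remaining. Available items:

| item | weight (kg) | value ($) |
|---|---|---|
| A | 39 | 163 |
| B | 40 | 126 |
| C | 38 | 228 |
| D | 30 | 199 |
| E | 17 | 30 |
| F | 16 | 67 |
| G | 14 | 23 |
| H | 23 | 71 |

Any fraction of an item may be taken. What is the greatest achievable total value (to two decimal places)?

729.45

Greedy by value/weight ratio, highest first.
Order: D (199/30=6.63) > C (228/38=6.00) > F (67/16=4.19) > A (163/39=4.18) > B (126/40=3.15) > H (71/23=3.09) > E (30/17=1.76) > G (23/14=1.64)
Fill: take D (30 @ 199) → take C (38 @ 228) → take F (16 @ 67) → take A (39 @ 163) → take 23/40 of B → 72.45; 146/146 used.
Total value = 729.45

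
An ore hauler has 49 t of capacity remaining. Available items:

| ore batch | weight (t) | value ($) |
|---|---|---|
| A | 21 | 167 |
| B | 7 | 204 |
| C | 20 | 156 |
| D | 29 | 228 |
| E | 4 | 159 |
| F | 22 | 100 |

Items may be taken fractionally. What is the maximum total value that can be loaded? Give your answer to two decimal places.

663.66

Greedy by value/weight ratio, highest first.
Order: E (159/4=39.75) > B (204/7=29.14) > A (167/21=7.95) > D (228/29=7.86) > C (156/20=7.80) > F (100/22=4.55)
Fill: take E (4 @ 159) → take B (7 @ 204) → take A (21 @ 167) → take 17/29 of D → 133.66; 49/49 used.
Total value = 663.66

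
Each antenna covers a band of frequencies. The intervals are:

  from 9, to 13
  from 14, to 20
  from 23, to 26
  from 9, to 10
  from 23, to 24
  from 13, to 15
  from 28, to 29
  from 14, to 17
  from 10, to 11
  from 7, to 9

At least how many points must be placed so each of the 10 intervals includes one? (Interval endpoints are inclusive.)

5

Process intervals by earliest right end; each time one isn't hit yet, stab at its right endpoint.
By right end: [7,9]  [9,10]  [10,11]  [9,13]  [13,15]  [14,17]  [14,20]  [23,24]  [23,26]  [28,29]
[7,9] uncovered → point at 9; [10,11] uncovered → point at 11; [13,15] uncovered → point at 15; [23,24] uncovered → point at 24; [28,29] uncovered → point at 29.
Points: 9, 11, 15, 24, 29 (5 total).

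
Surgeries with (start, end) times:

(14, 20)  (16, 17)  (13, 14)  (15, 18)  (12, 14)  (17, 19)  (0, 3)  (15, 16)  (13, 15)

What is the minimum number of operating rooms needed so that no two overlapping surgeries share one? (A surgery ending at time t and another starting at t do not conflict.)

3

starts: [0, 12, 13, 13, 14, 15, 15, 16, 17]
ends:   [3, 14, 14, 15, 16, 17, 18, 19, 20]
s0→1 e3→0 s12→1 s13→2 s13→3  — peak 3.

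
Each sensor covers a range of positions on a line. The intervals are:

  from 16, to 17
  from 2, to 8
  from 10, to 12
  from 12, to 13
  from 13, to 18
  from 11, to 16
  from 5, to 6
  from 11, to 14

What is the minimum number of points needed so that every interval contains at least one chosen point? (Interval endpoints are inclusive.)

Process intervals by earliest right end; each time one isn't hit yet, stab at its right endpoint.
By right end: [5,6]  [2,8]  [10,12]  [12,13]  [11,14]  [11,16]  [16,17]  [13,18]
[5,6] uncovered → point at 6; [10,12] uncovered → point at 12; [16,17] uncovered → point at 17.
Points: 6, 12, 17 (3 total).

3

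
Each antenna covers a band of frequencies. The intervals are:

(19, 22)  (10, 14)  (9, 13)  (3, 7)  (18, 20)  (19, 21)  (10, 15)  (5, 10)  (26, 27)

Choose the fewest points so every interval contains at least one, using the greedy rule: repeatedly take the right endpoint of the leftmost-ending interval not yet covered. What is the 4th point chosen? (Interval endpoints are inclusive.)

Sort by right endpoint; whenever an interval is uncovered, place a point at its right end.
By right end: [3,7]  [5,10]  [9,13]  [10,14]  [10,15]  [18,20]  [19,21]  [19,22]  [26,27]
[3,7] uncovered → point at 7; [9,13] uncovered → point at 13; [18,20] uncovered → point at 20; [26,27] uncovered → point at 27.
Points: 7, 13, 20, 27 (4 total).

27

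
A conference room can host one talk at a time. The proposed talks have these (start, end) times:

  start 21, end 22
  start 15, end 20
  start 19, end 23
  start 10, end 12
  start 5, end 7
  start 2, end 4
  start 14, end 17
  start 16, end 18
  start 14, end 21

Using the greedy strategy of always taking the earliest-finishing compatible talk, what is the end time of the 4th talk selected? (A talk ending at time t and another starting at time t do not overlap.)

Sort by end time and greedily take each interval whose start is ≥ the last chosen end.
Sorted by end: (2,4)  (5,7)  (10,12)  (14,17)  (16,18)  (15,20)  (14,21)  (21,22)  (19,23)
take (2,4); take (5,7); take (10,12); take (14,17); skip (15,20); skip (14,21); take (21,22); skip (19,23).
Selected: (2,4) (5,7) (10,12) (14,17) (21,22)

17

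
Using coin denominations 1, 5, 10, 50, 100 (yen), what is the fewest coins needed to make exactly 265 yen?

5

265 = 2×100 + 1×50 + 1×10 + 1×5
Total coins = 2 + 1 + 1 + 1 = 5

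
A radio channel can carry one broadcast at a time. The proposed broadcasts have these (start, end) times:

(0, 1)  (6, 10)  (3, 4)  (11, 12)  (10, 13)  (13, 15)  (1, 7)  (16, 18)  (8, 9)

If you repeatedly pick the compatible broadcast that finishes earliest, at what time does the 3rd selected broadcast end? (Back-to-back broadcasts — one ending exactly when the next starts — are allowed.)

Sorted by end: (0,1)  (3,4)  (1,7)  (8,9)  (6,10)  (11,12)  (10,13)  (13,15)  (16,18)
take (0,1); take (3,4); take (8,9); take (11,12); take (13,15); take (16,18).
Selected: (0,1) (3,4) (8,9) (11,12) (13,15) (16,18)

9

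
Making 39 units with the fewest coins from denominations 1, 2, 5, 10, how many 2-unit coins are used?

2

Use the largest denomination that fits, subtract, and repeat.
39 = 3×10 + 1×5 + 2×2
Count of 2: 2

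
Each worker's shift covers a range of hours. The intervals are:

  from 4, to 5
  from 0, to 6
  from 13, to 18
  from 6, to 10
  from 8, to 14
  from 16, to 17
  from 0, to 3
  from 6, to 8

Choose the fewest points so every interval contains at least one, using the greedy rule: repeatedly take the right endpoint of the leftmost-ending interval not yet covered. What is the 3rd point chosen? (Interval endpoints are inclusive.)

8

Sort by right endpoint; whenever an interval is uncovered, place a point at its right end.
Sorted: [0,3] [4,5] [0,6] [6,8] [6,10] [8,14] [16,17] [13,18]
{[0,3]} hit by 3; {[4,5],[0,6]} hit by 5; {[6,8],[6,10],[8,14]} hit by 8; {[16,17],[13,18]} hit by 17.
Points: 3, 5, 8, 17 (4 total).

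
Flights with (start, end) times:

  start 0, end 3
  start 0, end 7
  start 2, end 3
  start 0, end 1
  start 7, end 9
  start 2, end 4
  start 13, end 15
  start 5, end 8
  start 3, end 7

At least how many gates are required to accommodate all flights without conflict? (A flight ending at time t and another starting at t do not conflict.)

4

Count concurrent intervals with a sweep; the peak is the room count.
Events (time:±→running): 0:+→1 0:+→2 0:+→3 1:-→2 2:+→3 2:+→4 … peak 4.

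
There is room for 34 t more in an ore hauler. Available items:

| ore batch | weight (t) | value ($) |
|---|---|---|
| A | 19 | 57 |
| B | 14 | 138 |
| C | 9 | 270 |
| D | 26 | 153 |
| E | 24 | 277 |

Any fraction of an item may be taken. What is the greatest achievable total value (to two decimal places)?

Greedy by value/weight ratio, highest first.
Ratios (sorted): C 30.00, E 11.54, B 9.86, D 5.88, A 3.00
take C (9 @ 270); take E (24 @ 277); take 1/14 of B → 9.86. Capacity used 34/34.
Total value = 556.86

556.86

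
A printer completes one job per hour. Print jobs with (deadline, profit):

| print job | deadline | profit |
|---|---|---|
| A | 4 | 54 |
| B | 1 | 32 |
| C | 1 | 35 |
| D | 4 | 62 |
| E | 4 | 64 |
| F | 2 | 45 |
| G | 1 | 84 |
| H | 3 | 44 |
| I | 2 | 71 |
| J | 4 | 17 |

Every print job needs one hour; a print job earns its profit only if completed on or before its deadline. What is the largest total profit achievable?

Take jobs in profit order; each goes to the latest open slot no later than its deadline.
Profit order: G=84 I=71 E=64 D=62 A=54 F=45 H=44 C=35 B=32 J=17
Assign: G→slot 1, I→slot 2, E→slot 4, D→slot 3, A skipped, F skipped, H skipped, C skipped, B skipped, J skipped.
Slots: [1:G] [2:I] [3:D] [4:E]
Profit = 84 + 71 + 62 + 64 = 281

281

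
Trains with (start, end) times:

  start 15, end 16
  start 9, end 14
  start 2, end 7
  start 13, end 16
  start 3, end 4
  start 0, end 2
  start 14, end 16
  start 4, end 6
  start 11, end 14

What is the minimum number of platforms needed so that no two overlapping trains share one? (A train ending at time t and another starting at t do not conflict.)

3

The answer is the maximum number of intervals overlapping at any instant.
Events (time:±→running): 0:+→1 2:-→0 2:+→1 3:+→2 4:-→1 4:+→2 6:-→1 7:-→0 9:+→1 11:+→2 13:+→3 … peak 3.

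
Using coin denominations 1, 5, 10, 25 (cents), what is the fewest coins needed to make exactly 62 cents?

5

Greedy: take as many of the largest coin as possible, then repeat with the remainder.
62 − 2×25→12 − 1×10→2 − 2×1→0
Total coins = 2 + 1 + 2 = 5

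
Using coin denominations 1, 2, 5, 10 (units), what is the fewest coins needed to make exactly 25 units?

3

25 = 2×10 + 1×5
Total coins = 2 + 1 = 3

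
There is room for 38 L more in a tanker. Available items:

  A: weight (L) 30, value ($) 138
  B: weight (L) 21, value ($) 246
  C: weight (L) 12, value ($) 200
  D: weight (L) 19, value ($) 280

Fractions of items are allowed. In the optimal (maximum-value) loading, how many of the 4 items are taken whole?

Sort by value per unit weight and fill in that order.
Order: C (200/12=16.67) > D (280/19=14.74) > B (246/21=11.71) > A (138/30=4.60)
Fill: take C (12 @ 200) → take D (19 @ 280) → take 7/21 of B → 82.00; 38/38 used.
2 item(s) taken whole; one partial (take 7/21 of B).

2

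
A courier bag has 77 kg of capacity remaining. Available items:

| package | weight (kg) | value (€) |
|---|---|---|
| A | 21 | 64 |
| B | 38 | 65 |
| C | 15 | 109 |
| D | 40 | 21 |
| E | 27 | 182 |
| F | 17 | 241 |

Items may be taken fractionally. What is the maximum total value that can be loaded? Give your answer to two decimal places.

586.86

Sort by value per unit weight and fill in that order.
Order: F (241/17=14.18) > C (109/15=7.27) > E (182/27=6.74) > A (64/21=3.05) > B (65/38=1.71) > D (21/40=0.53)
Fill: take F (17 @ 241) → take C (15 @ 109) → take E (27 @ 182) → take 18/21 of A → 54.86; 77/77 used.
Total value = 586.86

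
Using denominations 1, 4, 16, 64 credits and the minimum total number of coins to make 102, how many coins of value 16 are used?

2

102 = 1×64 + 2×16 + 1×4 + 2×1
Count of 16: 2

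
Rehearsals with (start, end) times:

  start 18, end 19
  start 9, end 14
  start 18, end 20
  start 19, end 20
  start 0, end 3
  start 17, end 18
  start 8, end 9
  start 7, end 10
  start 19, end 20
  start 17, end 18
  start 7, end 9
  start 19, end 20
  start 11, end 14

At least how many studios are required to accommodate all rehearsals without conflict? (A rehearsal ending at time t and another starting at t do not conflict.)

4

The answer is the maximum number of intervals overlapping at any instant.
Events (time:±→running): 0:+→1 3:-→0 7:+→1 7:+→2 8:+→3 9:-→2 9:-→1 9:+→2 10:-→1 11:+→2 14:-→1 14:-→0 17:+→1 17:+→2 18:-→1 18:-→0 18:+→1 18:+→2 19:-→1 19:+→2 19:+→3 19:+→4 … peak 4.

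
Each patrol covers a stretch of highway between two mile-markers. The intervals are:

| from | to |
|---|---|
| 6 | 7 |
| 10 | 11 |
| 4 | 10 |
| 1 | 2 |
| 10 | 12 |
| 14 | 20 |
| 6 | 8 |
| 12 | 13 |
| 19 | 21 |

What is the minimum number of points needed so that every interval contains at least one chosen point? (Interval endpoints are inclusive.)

By right end: [1,2]  [6,7]  [6,8]  [4,10]  [10,11]  [10,12]  [12,13]  [14,20]  [19,21]
[1,2] uncovered → point at 2; [6,7] uncovered → point at 7; [10,11] uncovered → point at 11; [12,13] uncovered → point at 13; [14,20] uncovered → point at 20.
Points: 2, 7, 11, 13, 20 (5 total).

5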